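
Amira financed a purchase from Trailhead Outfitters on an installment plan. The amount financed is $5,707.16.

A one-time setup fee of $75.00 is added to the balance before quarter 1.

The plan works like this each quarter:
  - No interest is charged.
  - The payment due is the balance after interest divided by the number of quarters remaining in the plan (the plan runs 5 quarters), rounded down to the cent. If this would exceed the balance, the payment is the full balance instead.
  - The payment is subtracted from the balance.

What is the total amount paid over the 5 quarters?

$5,782.16

Quarter 1: opening $5,782.16; payment $1,156.43; balance $4,625.73
Quarter 2: opening $4,625.73; payment $1,156.43; balance $3,469.30
Quarter 3: opening $3,469.30; payment $1,156.43; balance $2,312.87
Quarter 4: opening $2,312.87; payment $1,156.43; balance $1,156.44
Quarter 5: opening $1,156.44; payment $1,156.44; balance $0.00
Total paid: $5,782.16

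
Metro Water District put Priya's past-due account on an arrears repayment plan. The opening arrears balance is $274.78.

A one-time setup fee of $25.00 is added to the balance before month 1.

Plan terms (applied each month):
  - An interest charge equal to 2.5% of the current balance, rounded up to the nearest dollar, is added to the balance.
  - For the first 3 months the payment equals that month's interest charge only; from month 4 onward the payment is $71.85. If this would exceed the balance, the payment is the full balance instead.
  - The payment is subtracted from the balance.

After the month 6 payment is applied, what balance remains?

Month 1: $299.78 +$8.00 interest = $307.78; pay $8.00 → $299.78
Month 2: $299.78 +$8.00 interest = $307.78; pay $8.00 → $299.78
Month 3: $299.78 +$8.00 interest = $307.78; pay $8.00 → $299.78
Month 4: $299.78 +$8.00 interest = $307.78; pay $71.85 → $235.93
Month 5: $235.93 +$6.00 interest = $241.93; pay $71.85 → $170.08
Month 6: $170.08 +$5.00 interest = $175.08; pay $71.85 → $103.23

$103.23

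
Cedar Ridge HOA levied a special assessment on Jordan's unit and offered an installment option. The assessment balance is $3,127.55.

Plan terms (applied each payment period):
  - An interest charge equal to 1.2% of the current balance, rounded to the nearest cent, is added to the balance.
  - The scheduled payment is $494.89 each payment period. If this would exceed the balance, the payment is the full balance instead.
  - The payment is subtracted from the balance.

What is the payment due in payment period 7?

# | Opening | Interest | Payment | End bal
1 | $3,127.55 | $37.53 | $494.89 | $2,670.19
2 | $2,670.19 | $32.04 | $494.89 | $2,207.34
3 | $2,207.34 | $26.49 | $494.89 | $1,738.94
4 | $1,738.94 | $20.87 | $494.89 | $1,264.92
5 | $1,264.92 | $15.18 | $494.89 | $785.21
6 | $785.21 | $9.42 | $494.89 | $299.74
7 | $299.74 | $3.60 | $303.34 | $0.00

$303.34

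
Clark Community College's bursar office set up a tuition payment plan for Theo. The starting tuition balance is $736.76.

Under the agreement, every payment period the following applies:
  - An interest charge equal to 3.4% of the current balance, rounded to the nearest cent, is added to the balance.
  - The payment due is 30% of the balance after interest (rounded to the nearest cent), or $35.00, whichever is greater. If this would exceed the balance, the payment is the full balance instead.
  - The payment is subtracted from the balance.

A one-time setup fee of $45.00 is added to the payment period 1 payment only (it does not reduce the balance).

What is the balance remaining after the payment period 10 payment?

Payment period 1: $736.76 +$25.05 interest = $761.81; pay $228.54 (+ $45.00 fee) → $533.27
Payment period 2: $533.27 +$18.13 interest = $551.40; pay $165.42 → $385.98
Payment period 3: $385.98 +$13.12 interest = $399.10; pay $119.73 → $279.37
Payment period 4: $279.37 +$9.50 interest = $288.87; pay $86.66 → $202.21
Payment period 5: $202.21 +$6.88 interest = $209.09; pay $62.73 → $146.36
Payment period 6: $146.36 +$4.98 interest = $151.34; pay $45.40 → $105.94
Payment period 7: $105.94 +$3.60 interest = $109.54; pay $35.00 → $74.54
Payment period 8: $74.54 +$2.53 interest = $77.07; pay $35.00 → $42.07
Payment period 9: $42.07 +$1.43 interest = $43.50; pay $35.00 → $8.50
Payment period 10: $8.50 +$0.29 interest = $8.79; pay $8.79 → $0.00

$0.00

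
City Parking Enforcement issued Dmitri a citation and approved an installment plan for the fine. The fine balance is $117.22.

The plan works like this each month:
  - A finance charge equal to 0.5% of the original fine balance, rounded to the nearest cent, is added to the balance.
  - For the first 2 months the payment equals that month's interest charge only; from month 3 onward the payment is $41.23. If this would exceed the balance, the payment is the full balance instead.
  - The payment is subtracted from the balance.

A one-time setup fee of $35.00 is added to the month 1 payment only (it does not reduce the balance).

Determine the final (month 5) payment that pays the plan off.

$36.53

Month 1: $117.22 +$0.59 interest = $117.81; pay $0.59 (+ $35.00 fee) → $117.22
Month 2: $117.22 +$0.59 interest = $117.81; pay $0.59 → $117.22
Month 3: $117.22 +$0.59 interest = $117.81; pay $41.23 → $76.58
Month 4: $76.58 +$0.59 interest = $77.17; pay $41.23 → $35.94
Month 5: $35.94 +$0.59 interest = $36.53; pay $36.53 → $0.00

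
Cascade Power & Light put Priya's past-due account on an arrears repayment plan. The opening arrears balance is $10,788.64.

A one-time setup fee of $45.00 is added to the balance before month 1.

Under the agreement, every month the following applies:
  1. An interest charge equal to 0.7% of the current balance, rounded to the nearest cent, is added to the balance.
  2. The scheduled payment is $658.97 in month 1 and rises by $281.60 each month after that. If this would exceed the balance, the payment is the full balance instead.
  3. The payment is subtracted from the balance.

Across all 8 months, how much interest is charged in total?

Month 1: opening $10,833.64; interest $75.84 → $10,909.48; payment $658.97; balance $10,250.51
Month 2: opening $10,250.51; interest $71.75 → $10,322.26; payment $940.57; balance $9,381.69
Month 3: opening $9,381.69; interest $65.67 → $9,447.36; payment $1,222.17; balance $8,225.19
Month 4: opening $8,225.19; interest $57.58 → $8,282.77; payment $1,503.77; balance $6,779.00
Month 5: opening $6,779.00; interest $47.45 → $6,826.45; payment $1,785.37; balance $5,041.08
Month 6: opening $5,041.08; interest $35.29 → $5,076.37; payment $2,066.97; balance $3,009.40
Month 7: opening $3,009.40; interest $21.07 → $3,030.47; payment $2,348.57; balance $681.90
Month 8: opening $681.90; interest $4.77 → $686.67; payment $686.67; balance $0.00
Total interest: $75.84 + $71.75 + $65.67 + $57.58 + $47.45 + $35.29 + $21.07 + $4.77 = $379.42

$379.42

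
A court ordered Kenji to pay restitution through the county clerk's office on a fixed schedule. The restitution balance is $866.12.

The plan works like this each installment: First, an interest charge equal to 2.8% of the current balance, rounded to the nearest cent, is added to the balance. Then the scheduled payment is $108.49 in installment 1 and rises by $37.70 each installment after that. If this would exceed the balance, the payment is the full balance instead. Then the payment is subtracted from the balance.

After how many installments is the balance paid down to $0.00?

Installment 1: $866.12 +$24.25 interest = $890.37; pay $108.49 → $781.88
Installment 2: $781.88 +$21.89 interest = $803.77; pay $146.19 → $657.58
Installment 3: $657.58 +$18.41 interest = $675.99; pay $183.89 → $492.10
Installment 4: $492.10 +$13.78 interest = $505.88; pay $221.59 → $284.29
Installment 5: $284.29 +$7.96 interest = $292.25; pay $259.29 → $32.96
Installment 6: $32.96 +$0.92 interest = $33.88; pay $33.88 → $0.00
Balance reaches $0.00 in installment 6.

6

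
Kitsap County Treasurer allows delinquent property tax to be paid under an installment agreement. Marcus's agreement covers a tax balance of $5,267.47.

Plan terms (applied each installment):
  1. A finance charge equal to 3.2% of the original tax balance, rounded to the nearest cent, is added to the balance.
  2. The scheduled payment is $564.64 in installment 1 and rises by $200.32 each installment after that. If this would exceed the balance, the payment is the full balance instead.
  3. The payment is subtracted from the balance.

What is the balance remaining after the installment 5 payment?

Installment 1: opening $5,267.47; interest $168.56 → $5,436.03; payment $564.64; balance $4,871.39
Installment 2: opening $4,871.39; interest $168.56 → $5,039.95; payment $764.96; balance $4,274.99
Installment 3: opening $4,274.99; interest $168.56 → $4,443.55; payment $965.28; balance $3,478.27
Installment 4: opening $3,478.27; interest $168.56 → $3,646.83; payment $1,165.60; balance $2,481.23
Installment 5: opening $2,481.23; interest $168.56 → $2,649.79; payment $1,365.92; balance $1,283.87

$1,283.87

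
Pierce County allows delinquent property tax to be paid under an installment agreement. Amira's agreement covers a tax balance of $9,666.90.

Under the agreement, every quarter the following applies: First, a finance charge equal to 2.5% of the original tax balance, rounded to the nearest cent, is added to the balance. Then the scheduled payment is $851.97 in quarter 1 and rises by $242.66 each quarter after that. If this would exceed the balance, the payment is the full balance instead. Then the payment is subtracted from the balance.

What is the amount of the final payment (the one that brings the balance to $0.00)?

$540.61

Quarter 1: opening $9,666.90; interest $241.67 → $9,908.57; payment $851.97; balance $9,056.60
Quarter 2: opening $9,056.60; interest $241.67 → $9,298.27; payment $1,094.63; balance $8,203.64
Quarter 3: opening $8,203.64; interest $241.67 → $8,445.31; payment $1,337.29; balance $7,108.02
Quarter 4: opening $7,108.02; interest $241.67 → $7,349.69; payment $1,579.95; balance $5,769.74
Quarter 5: opening $5,769.74; interest $241.67 → $6,011.41; payment $1,822.61; balance $4,188.80
Quarter 6: opening $4,188.80; interest $241.67 → $4,430.47; payment $2,065.27; balance $2,365.20
Quarter 7: opening $2,365.20; interest $241.67 → $2,606.87; payment $2,307.93; balance $298.94
Quarter 8: opening $298.94; interest $241.67 → $540.61; payment $540.61; balance $0.00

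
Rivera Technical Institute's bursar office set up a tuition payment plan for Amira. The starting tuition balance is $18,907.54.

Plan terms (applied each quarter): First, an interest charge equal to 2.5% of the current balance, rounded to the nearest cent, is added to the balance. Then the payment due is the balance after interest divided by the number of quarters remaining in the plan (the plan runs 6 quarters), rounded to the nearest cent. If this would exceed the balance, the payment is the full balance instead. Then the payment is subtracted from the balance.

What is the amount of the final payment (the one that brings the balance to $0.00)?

$3,654.48

Quarter 1: opening $18,907.54; interest $472.69 → $19,380.23; payment $3,230.04; balance $16,150.19
Quarter 2: opening $16,150.19; interest $403.75 → $16,553.94; payment $3,310.79; balance $13,243.15
Quarter 3: opening $13,243.15; interest $331.08 → $13,574.23; payment $3,393.56; balance $10,180.67
Quarter 4: opening $10,180.67; interest $254.52 → $10,435.19; payment $3,478.40; balance $6,956.79
Quarter 5: opening $6,956.79; interest $173.92 → $7,130.71; payment $3,565.36; balance $3,565.35
Quarter 6: opening $3,565.35; interest $89.13 → $3,654.48; payment $3,654.48; balance $0.00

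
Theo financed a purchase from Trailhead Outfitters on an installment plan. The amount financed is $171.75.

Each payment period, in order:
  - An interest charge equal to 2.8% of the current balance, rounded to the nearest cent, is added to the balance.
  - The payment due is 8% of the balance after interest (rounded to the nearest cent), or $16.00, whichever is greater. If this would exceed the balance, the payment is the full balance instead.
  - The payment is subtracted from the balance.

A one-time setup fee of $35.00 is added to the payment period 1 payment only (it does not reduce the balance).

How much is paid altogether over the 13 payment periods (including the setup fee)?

Payment period 1: $171.75 +$4.81 interest = $176.56; pay $16.00 (+ $35.00 fee) → $160.56
Payment period 2: $160.56 +$4.50 interest = $165.06; pay $16.00 → $149.06
Payment period 3: $149.06 +$4.17 interest = $153.23; pay $16.00 → $137.23
Payment period 4: $137.23 +$3.84 interest = $141.07; pay $16.00 → $125.07
Payment period 5: $125.07 +$3.50 interest = $128.57; pay $16.00 → $112.57
Payment period 6: $112.57 +$3.15 interest = $115.72; pay $16.00 → $99.72
Payment period 7: $99.72 +$2.79 interest = $102.51; pay $16.00 → $86.51
Payment period 8: $86.51 +$2.42 interest = $88.93; pay $16.00 → $72.93
Payment period 9: $72.93 +$2.04 interest = $74.97; pay $16.00 → $58.97
Payment period 10: $58.97 +$1.65 interest = $60.62; pay $16.00 → $44.62
Payment period 11: $44.62 +$1.25 interest = $45.87; pay $16.00 → $29.87
Payment period 12: $29.87 +$0.84 interest = $30.71; pay $16.00 → $14.71
Payment period 13: $14.71 +$0.41 interest = $15.12; pay $15.12 → $0.00
Total paid: $242.12

$242.12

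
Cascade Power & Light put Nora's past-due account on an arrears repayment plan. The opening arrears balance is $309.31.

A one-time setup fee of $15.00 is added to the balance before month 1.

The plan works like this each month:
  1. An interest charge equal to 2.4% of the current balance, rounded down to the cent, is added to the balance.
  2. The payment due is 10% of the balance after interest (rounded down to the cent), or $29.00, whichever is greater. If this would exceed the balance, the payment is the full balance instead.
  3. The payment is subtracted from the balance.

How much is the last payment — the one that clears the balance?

# | Opening | Interest | Payment | End bal
1 | $324.31 | $7.78 | $33.20 | $298.89
2 | $298.89 | $7.17 | $30.60 | $275.46
3 | $275.46 | $6.61 | $29.00 | $253.07
4 | $253.07 | $6.07 | $29.00 | $230.14
5 | $230.14 | $5.52 | $29.00 | $206.66
6 | $206.66 | $4.95 | $29.00 | $182.61
7 | $182.61 | $4.38 | $29.00 | $157.99
8 | $157.99 | $3.79 | $29.00 | $132.78
9 | $132.78 | $3.18 | $29.00 | $106.96
10 | $106.96 | $2.56 | $29.00 | $80.52
11 | $80.52 | $1.93 | $29.00 | $53.45
12 | $53.45 | $1.28 | $29.00 | $25.73
13 | $25.73 | $0.61 | $26.34 | $0.00

$26.34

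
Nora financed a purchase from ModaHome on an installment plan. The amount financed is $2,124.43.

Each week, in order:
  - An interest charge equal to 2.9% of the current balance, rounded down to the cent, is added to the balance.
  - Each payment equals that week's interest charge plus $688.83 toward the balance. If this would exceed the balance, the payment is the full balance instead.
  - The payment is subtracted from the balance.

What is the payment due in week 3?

# | Opening | Interest | Payment | End bal
1 | $2,124.43 | $61.60 | $750.43 | $1,435.60
2 | $1,435.60 | $41.63 | $730.46 | $746.77
3 | $746.77 | $21.65 | $710.48 | $57.94

$710.48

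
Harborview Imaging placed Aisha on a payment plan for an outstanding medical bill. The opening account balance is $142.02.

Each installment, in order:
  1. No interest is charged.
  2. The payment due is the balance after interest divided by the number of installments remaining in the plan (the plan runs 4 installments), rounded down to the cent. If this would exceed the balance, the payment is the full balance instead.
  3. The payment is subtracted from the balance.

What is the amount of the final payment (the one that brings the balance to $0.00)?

$35.51

Installment 1: $142.02 − $35.50 → $106.52
Installment 2: $106.52 − $35.50 → $71.02
Installment 3: $71.02 − $35.51 → $35.51
Installment 4: $35.51 − $35.51 → $0.00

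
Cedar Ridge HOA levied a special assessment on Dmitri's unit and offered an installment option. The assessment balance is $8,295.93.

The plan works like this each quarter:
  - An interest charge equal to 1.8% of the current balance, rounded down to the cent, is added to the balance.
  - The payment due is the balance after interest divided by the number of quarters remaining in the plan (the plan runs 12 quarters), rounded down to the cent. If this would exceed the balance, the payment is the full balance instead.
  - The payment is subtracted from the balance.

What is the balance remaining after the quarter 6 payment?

$4,616.59

# | Opening | Interest | Payment | End bal
1 | $8,295.93 | $149.32 | $703.77 | $7,741.48
2 | $7,741.48 | $139.34 | $716.43 | $7,164.39
3 | $7,164.39 | $128.95 | $729.33 | $6,564.01
4 | $6,564.01 | $118.15 | $742.46 | $5,939.70
5 | $5,939.70 | $106.91 | $755.82 | $5,290.79
6 | $5,290.79 | $95.23 | $769.43 | $4,616.59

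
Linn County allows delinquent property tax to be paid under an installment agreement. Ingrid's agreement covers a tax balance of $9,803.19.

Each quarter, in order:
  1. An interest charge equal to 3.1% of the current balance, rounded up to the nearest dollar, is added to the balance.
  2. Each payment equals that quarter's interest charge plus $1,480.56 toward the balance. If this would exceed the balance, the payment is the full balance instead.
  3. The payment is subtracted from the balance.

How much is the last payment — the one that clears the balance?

$948.83

Quarter 1: opening $9,803.19; interest $304.00 → $10,107.19; payment $1,784.56; balance $8,322.63
Quarter 2: opening $8,322.63; interest $259.00 → $8,581.63; payment $1,739.56; balance $6,842.07
Quarter 3: opening $6,842.07; interest $213.00 → $7,055.07; payment $1,693.56; balance $5,361.51
Quarter 4: opening $5,361.51; interest $167.00 → $5,528.51; payment $1,647.56; balance $3,880.95
Quarter 5: opening $3,880.95; interest $121.00 → $4,001.95; payment $1,601.56; balance $2,400.39
Quarter 6: opening $2,400.39; interest $75.00 → $2,475.39; payment $1,555.56; balance $919.83
Quarter 7: opening $919.83; interest $29.00 → $948.83; payment $948.83; balance $0.00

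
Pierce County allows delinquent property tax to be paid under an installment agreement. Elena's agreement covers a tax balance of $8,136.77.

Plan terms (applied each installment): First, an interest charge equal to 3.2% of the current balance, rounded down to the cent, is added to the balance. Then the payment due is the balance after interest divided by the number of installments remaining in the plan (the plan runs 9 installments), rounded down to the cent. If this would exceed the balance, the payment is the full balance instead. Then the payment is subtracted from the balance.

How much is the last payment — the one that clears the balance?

$1,200.40

Installment 1: opening $8,136.77; interest $260.37 → $8,397.14; payment $933.01; balance $7,464.13
Installment 2: opening $7,464.13; interest $238.85 → $7,702.98; payment $962.87; balance $6,740.11
Installment 3: opening $6,740.11; interest $215.68 → $6,955.79; payment $993.68; balance $5,962.11
Installment 4: opening $5,962.11; interest $190.78 → $6,152.89; payment $1,025.48; balance $5,127.41
Installment 5: opening $5,127.41; interest $164.07 → $5,291.48; payment $1,058.29; balance $4,233.19
Installment 6: opening $4,233.19; interest $135.46 → $4,368.65; payment $1,092.16; balance $3,276.49
Installment 7: opening $3,276.49; interest $104.84 → $3,381.33; payment $1,127.11; balance $2,254.22
Installment 8: opening $2,254.22; interest $72.13 → $2,326.35; payment $1,163.17; balance $1,163.18
Installment 9: opening $1,163.18; interest $37.22 → $1,200.40; payment $1,200.40; balance $0.00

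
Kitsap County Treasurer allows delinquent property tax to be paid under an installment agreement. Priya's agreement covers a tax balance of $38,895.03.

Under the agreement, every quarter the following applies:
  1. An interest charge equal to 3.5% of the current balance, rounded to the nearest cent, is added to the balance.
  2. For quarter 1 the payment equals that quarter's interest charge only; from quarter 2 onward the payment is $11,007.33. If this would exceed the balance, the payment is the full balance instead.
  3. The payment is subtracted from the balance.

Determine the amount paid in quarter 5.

Quarter 1: opening $38,895.03; interest $1,361.33 → $40,256.36; payment $1,361.33; balance $38,895.03
Quarter 2: opening $38,895.03; interest $1,361.33 → $40,256.36; payment $11,007.33; balance $29,249.03
Quarter 3: opening $29,249.03; interest $1,023.72 → $30,272.75; payment $11,007.33; balance $19,265.42
Quarter 4: opening $19,265.42; interest $674.29 → $19,939.71; payment $11,007.33; balance $8,932.38
Quarter 5: opening $8,932.38; interest $312.63 → $9,245.01; payment $9,245.01; balance $0.00

$9,245.01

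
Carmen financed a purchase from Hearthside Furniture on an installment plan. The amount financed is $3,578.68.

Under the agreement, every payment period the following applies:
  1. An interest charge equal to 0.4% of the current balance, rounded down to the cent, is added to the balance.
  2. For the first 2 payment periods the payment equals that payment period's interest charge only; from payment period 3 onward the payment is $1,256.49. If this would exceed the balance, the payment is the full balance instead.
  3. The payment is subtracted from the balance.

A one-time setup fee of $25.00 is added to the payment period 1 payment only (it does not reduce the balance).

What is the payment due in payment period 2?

$14.31

Payment period 1: opening $3,578.68; interest $14.31 → $3,592.99; payment $14.31 (+ $25.00 fee); balance $3,578.68
Payment period 2: opening $3,578.68; interest $14.31 → $3,592.99; payment $14.31; balance $3,578.68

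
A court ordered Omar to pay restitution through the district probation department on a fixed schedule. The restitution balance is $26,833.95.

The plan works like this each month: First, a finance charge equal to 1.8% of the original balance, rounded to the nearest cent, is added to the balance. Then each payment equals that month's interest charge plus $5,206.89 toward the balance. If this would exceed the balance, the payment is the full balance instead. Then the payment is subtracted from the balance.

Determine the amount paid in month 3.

Month 1: opening $26,833.95; interest $483.01 → $27,316.96; payment $5,689.90; balance $21,627.06
Month 2: opening $21,627.06; interest $483.01 → $22,110.07; payment $5,689.90; balance $16,420.17
Month 3: opening $16,420.17; interest $483.01 → $16,903.18; payment $5,689.90; balance $11,213.28

$5,689.90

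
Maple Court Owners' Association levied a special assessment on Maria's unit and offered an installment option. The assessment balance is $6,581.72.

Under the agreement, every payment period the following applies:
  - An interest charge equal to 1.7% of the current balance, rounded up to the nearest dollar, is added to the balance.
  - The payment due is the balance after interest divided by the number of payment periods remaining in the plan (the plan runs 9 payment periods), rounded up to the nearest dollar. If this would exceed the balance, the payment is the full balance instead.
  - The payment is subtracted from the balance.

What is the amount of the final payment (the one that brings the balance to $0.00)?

# | Opening | Interest | Payment | End bal
1 | $6,581.72 | $112.00 | $744.00 | $5,949.72
2 | $5,949.72 | $102.00 | $757.00 | $5,294.72
3 | $5,294.72 | $91.00 | $770.00 | $4,615.72
4 | $4,615.72 | $79.00 | $783.00 | $3,911.72
5 | $3,911.72 | $67.00 | $796.00 | $3,182.72
6 | $3,182.72 | $55.00 | $810.00 | $2,427.72
7 | $2,427.72 | $42.00 | $824.00 | $1,645.72
8 | $1,645.72 | $28.00 | $837.00 | $836.72
9 | $836.72 | $15.00 | $851.72 | $0.00

$851.72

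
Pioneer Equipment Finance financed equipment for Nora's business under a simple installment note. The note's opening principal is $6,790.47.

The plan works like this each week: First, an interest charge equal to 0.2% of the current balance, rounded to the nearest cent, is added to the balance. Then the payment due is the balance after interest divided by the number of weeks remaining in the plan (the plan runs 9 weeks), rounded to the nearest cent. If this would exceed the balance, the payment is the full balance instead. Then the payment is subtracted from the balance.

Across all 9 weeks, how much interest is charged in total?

$68.28

Week 1: opening $6,790.47; interest $13.58 → $6,804.05; payment $756.01; balance $6,048.04
Week 2: opening $6,048.04; interest $12.10 → $6,060.14; payment $757.52; balance $5,302.62
Week 3: opening $5,302.62; interest $10.61 → $5,313.23; payment $759.03; balance $4,554.20
Week 4: opening $4,554.20; interest $9.11 → $4,563.31; payment $760.55; balance $3,802.76
Week 5: opening $3,802.76; interest $7.61 → $3,810.37; payment $762.07; balance $3,048.30
Week 6: opening $3,048.30; interest $6.10 → $3,054.40; payment $763.60; balance $2,290.80
Week 7: opening $2,290.80; interest $4.58 → $2,295.38; payment $765.13; balance $1,530.25
Week 8: opening $1,530.25; interest $3.06 → $1,533.31; payment $766.66; balance $766.65
Week 9: opening $766.65; interest $1.53 → $768.18; payment $768.18; balance $0.00
Total interest: $13.58 + $12.10 + $10.61 + $9.11 + $7.61 + $6.10 + $4.58 + $3.06 + $1.53 = $68.28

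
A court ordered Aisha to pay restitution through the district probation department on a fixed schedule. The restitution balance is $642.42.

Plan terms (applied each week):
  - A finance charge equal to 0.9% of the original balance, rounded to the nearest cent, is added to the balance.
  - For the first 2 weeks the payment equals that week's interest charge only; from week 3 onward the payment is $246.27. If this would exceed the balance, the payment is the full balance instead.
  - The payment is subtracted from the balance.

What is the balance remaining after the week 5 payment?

Week 1: $642.42 +$5.78 interest = $648.20; pay $5.78 → $642.42
Week 2: $642.42 +$5.78 interest = $648.20; pay $5.78 → $642.42
Week 3: $642.42 +$5.78 interest = $648.20; pay $246.27 → $401.93
Week 4: $401.93 +$5.78 interest = $407.71; pay $246.27 → $161.44
Week 5: $161.44 +$5.78 interest = $167.22; pay $167.22 → $0.00

$0.00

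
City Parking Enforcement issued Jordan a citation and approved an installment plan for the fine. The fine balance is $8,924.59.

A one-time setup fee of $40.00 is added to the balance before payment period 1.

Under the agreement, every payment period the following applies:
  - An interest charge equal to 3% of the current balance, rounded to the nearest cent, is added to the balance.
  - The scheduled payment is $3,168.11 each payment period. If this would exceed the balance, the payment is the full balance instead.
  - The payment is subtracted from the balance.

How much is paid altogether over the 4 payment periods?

$9,507.98

Payment period 1: opening $8,964.59; interest $268.94 → $9,233.53; payment $3,168.11; balance $6,065.42
Payment period 2: opening $6,065.42; interest $181.96 → $6,247.38; payment $3,168.11; balance $3,079.27
Payment period 3: opening $3,079.27; interest $92.38 → $3,171.65; payment $3,168.11; balance $3.54
Payment period 4: opening $3.54; interest $0.11 → $3.65; payment $3.65; balance $0.00
Total paid: $9,507.98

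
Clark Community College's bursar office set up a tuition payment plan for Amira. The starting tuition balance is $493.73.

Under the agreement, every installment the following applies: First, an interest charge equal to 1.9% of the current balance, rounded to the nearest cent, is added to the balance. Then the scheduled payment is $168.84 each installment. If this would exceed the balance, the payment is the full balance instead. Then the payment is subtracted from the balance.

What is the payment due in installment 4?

$6.32

Installment 1: opening $493.73; interest $9.38 → $503.11; payment $168.84; balance $334.27
Installment 2: opening $334.27; interest $6.35 → $340.62; payment $168.84; balance $171.78
Installment 3: opening $171.78; interest $3.26 → $175.04; payment $168.84; balance $6.20
Installment 4: opening $6.20; interest $0.12 → $6.32; payment $6.32; balance $0.00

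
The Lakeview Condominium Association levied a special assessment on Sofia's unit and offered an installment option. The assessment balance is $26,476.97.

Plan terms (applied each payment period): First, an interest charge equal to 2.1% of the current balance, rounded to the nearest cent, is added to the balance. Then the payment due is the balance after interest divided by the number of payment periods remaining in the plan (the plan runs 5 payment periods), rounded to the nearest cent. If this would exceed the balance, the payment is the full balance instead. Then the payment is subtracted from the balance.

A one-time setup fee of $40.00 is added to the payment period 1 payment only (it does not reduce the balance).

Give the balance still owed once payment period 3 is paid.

$11,272.11

Payment period 1: $26,476.97 +$556.02 interest = $27,032.99; pay $5,406.60 (+ $40.00 fee) → $21,626.39
Payment period 2: $21,626.39 +$454.15 interest = $22,080.54; pay $5,520.14 → $16,560.40
Payment period 3: $16,560.40 +$347.77 interest = $16,908.17; pay $5,636.06 → $11,272.11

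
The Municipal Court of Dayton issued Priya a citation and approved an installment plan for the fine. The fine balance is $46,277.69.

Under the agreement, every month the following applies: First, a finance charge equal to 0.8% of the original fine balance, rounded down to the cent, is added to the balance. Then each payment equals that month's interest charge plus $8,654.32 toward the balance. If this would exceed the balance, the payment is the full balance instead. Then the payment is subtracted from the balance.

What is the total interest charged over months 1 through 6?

Month 1: $46,277.69 +$370.22 interest = $46,647.91; pay $9,024.54 → $37,623.37
Month 2: $37,623.37 +$370.22 interest = $37,993.59; pay $9,024.54 → $28,969.05
Month 3: $28,969.05 +$370.22 interest = $29,339.27; pay $9,024.54 → $20,314.73
Month 4: $20,314.73 +$370.22 interest = $20,684.95; pay $9,024.54 → $11,660.41
Month 5: $11,660.41 +$370.22 interest = $12,030.63; pay $9,024.54 → $3,006.09
Month 6: $3,006.09 +$370.22 interest = $3,376.31; pay $3,376.31 → $0.00
Total interest: $370.22 + $370.22 + $370.22 + $370.22 + $370.22 + $370.22 = $2,221.32

$2,221.32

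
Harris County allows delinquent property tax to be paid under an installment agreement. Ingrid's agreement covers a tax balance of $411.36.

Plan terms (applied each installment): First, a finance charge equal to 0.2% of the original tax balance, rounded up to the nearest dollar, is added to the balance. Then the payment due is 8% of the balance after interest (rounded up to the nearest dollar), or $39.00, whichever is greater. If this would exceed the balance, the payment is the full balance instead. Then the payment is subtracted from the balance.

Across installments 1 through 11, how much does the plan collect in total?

$422.36

# | Opening | Interest | Payment | End bal
1 | $411.36 | $1.00 | $39.00 | $373.36
2 | $373.36 | $1.00 | $39.00 | $335.36
3 | $335.36 | $1.00 | $39.00 | $297.36
4 | $297.36 | $1.00 | $39.00 | $259.36
5 | $259.36 | $1.00 | $39.00 | $221.36
6 | $221.36 | $1.00 | $39.00 | $183.36
7 | $183.36 | $1.00 | $39.00 | $145.36
8 | $145.36 | $1.00 | $39.00 | $107.36
9 | $107.36 | $1.00 | $39.00 | $69.36
10 | $69.36 | $1.00 | $39.00 | $31.36
11 | $31.36 | $1.00 | $32.36 | $0.00
Total paid: $422.36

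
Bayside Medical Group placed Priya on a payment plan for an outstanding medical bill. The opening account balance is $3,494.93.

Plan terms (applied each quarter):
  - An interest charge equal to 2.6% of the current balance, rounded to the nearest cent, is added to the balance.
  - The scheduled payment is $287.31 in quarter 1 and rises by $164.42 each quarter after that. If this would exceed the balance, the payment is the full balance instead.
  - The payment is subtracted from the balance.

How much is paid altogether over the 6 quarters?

$3,873.64

Quarter 1: opening $3,494.93; interest $90.87 → $3,585.80; payment $287.31; balance $3,298.49
Quarter 2: opening $3,298.49; interest $85.76 → $3,384.25; payment $451.73; balance $2,932.52
Quarter 3: opening $2,932.52; interest $76.25 → $3,008.77; payment $616.15; balance $2,392.62
Quarter 4: opening $2,392.62; interest $62.21 → $2,454.83; payment $780.57; balance $1,674.26
Quarter 5: opening $1,674.26; interest $43.53 → $1,717.79; payment $944.99; balance $772.80
Quarter 6: opening $772.80; interest $20.09 → $792.89; payment $792.89; balance $0.00
Total paid: $3,873.64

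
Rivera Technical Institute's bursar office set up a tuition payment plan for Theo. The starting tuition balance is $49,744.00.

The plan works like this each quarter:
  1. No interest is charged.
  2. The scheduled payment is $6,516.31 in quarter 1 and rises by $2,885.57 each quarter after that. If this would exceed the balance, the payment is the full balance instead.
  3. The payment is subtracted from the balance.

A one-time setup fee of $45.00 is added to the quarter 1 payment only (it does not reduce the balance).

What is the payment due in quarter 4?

Quarter 1: opening $49,744.00; payment $6,516.31 (+ $45.00 fee); balance $43,227.69
Quarter 2: opening $43,227.69; payment $9,401.88; balance $33,825.81
Quarter 3: opening $33,825.81; payment $12,287.45; balance $21,538.36
Quarter 4: opening $21,538.36; payment $15,173.02; balance $6,365.34

$15,173.02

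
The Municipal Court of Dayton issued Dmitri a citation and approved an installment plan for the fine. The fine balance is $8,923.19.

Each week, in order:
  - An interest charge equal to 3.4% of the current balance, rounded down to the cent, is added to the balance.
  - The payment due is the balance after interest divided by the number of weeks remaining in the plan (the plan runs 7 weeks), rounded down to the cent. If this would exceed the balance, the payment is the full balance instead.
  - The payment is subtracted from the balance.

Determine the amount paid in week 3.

$1,409.23

Week 1: $8,923.19 +$303.38 interest = $9,226.57; pay $1,318.08 → $7,908.49
Week 2: $7,908.49 +$268.88 interest = $8,177.37; pay $1,362.89 → $6,814.48
Week 3: $6,814.48 +$231.69 interest = $7,046.17; pay $1,409.23 → $5,636.94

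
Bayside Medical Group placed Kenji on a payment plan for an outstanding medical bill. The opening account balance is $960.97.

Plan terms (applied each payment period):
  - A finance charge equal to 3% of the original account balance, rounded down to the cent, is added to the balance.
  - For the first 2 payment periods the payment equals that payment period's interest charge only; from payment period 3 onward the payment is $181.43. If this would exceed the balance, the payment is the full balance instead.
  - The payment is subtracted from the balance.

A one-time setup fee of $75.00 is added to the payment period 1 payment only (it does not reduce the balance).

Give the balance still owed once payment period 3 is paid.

$808.36

# | Opening | Interest | Payment | Fee | End bal
1 | $960.97 | $28.82 | $28.82 | $75.00 | $960.97
2 | $960.97 | $28.82 | $28.82 | — | $960.97
3 | $960.97 | $28.82 | $181.43 | — | $808.36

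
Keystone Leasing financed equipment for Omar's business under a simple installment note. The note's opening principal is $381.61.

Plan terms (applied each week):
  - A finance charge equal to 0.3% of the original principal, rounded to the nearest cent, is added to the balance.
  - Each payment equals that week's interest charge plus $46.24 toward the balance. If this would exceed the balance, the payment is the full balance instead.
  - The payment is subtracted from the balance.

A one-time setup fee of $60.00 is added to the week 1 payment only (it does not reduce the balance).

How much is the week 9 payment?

$12.83

Week 1: $381.61 +$1.14 interest = $382.75; pay $47.38 (+ $60.00 fee) → $335.37
Week 2: $335.37 +$1.14 interest = $336.51; pay $47.38 → $289.13
Week 3: $289.13 +$1.14 interest = $290.27; pay $47.38 → $242.89
Week 4: $242.89 +$1.14 interest = $244.03; pay $47.38 → $196.65
Week 5: $196.65 +$1.14 interest = $197.79; pay $47.38 → $150.41
Week 6: $150.41 +$1.14 interest = $151.55; pay $47.38 → $104.17
Week 7: $104.17 +$1.14 interest = $105.31; pay $47.38 → $57.93
Week 8: $57.93 +$1.14 interest = $59.07; pay $47.38 → $11.69
Week 9: $11.69 +$1.14 interest = $12.83; pay $12.83 → $0.00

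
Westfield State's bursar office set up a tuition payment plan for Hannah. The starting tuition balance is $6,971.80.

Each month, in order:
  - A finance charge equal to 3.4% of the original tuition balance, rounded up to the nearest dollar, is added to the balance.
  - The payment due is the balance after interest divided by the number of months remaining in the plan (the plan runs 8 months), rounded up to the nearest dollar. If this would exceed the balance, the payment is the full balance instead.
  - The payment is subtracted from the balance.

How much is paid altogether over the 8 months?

Month 1: opening $6,971.80; interest $238.00 → $7,209.80; payment $902.00; balance $6,307.80
Month 2: opening $6,307.80; interest $238.00 → $6,545.80; payment $936.00; balance $5,609.80
Month 3: opening $5,609.80; interest $238.00 → $5,847.80; payment $975.00; balance $4,872.80
Month 4: opening $4,872.80; interest $238.00 → $5,110.80; payment $1,023.00; balance $4,087.80
Month 5: opening $4,087.80; interest $238.00 → $4,325.80; payment $1,082.00; balance $3,243.80
Month 6: opening $3,243.80; interest $238.00 → $3,481.80; payment $1,161.00; balance $2,320.80
Month 7: opening $2,320.80; interest $238.00 → $2,558.80; payment $1,280.00; balance $1,278.80
Month 8: opening $1,278.80; interest $238.00 → $1,516.80; payment $1,516.80; balance $0.00
Total paid: $8,875.80

$8,875.80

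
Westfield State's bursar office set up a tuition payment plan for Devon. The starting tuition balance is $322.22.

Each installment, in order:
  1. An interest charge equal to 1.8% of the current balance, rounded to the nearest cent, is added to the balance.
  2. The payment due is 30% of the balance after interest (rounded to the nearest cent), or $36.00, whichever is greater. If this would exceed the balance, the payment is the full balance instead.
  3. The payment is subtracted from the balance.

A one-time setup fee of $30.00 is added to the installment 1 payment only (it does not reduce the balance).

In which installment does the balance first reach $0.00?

Installment 1: $322.22 +$5.80 interest = $328.02; pay $98.41 (+ $30.00 fee) → $229.61
Installment 2: $229.61 +$4.13 interest = $233.74; pay $70.12 → $163.62
Installment 3: $163.62 +$2.95 interest = $166.57; pay $49.97 → $116.60
Installment 4: $116.60 +$2.10 interest = $118.70; pay $36.00 → $82.70
Installment 5: $82.70 +$1.49 interest = $84.19; pay $36.00 → $48.19
Installment 6: $48.19 +$0.87 interest = $49.06; pay $36.00 → $13.06
Installment 7: $13.06 +$0.24 interest = $13.30; pay $13.30 → $0.00
Balance reaches $0.00 in installment 7.

7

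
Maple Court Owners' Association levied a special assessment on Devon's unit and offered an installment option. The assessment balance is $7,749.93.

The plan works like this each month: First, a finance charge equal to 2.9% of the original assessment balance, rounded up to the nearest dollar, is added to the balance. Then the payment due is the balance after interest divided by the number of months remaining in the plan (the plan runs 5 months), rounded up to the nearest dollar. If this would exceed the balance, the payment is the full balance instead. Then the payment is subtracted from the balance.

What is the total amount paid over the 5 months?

$8,874.93

# | Opening | Interest | Payment | End bal
1 | $7,749.93 | $225.00 | $1,595.00 | $6,379.93
2 | $6,379.93 | $225.00 | $1,652.00 | $4,952.93
3 | $4,952.93 | $225.00 | $1,726.00 | $3,451.93
4 | $3,451.93 | $225.00 | $1,839.00 | $1,837.93
5 | $1,837.93 | $225.00 | $2,062.93 | $0.00
Total paid: $8,874.93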